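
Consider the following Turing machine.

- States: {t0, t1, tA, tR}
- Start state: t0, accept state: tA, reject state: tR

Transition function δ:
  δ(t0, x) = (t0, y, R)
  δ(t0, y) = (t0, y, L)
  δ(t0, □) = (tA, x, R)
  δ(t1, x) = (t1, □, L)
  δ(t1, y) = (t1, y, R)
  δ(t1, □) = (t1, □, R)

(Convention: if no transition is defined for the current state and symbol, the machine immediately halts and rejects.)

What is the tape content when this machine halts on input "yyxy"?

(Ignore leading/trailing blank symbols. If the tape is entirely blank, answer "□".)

Execution trace:
Initial: [t0]yyxy
Step 1: δ(t0, y) = (t0, y, L) → [t0]□yyxy
Step 2: δ(t0, □) = (tA, x, R) → x[tA]yyxy

The machine reaches the accept state tA and halts.

Final tape (ignoring leading/trailing blanks): xyyxy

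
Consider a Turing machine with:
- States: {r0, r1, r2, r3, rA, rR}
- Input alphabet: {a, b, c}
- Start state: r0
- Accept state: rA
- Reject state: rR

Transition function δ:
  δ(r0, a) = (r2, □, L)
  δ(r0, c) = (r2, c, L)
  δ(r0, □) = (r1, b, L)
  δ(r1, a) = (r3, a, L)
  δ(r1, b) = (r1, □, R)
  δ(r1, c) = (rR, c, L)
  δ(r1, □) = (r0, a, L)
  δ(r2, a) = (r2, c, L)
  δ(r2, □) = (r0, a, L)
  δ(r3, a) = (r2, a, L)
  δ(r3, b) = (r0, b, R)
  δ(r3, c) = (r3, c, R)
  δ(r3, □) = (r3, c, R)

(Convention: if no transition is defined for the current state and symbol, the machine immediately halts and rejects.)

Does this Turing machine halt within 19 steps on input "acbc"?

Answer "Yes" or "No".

Execution trace:
Initial: [r0]acbc
Step 1: δ(r0, a) = (r2, □, L) → [r2]□□cbc
Step 2: δ(r2, □) = (r0, a, L) → [r0]□a□cbc
Step 3: δ(r0, □) = (r1, b, L) → [r1]□ba□cbc
Step 4: δ(r1, □) = (r0, a, L) → [r0]□aba□cbc
Step 5: δ(r0, □) = (r1, b, L) → [r1]□baba□cbc
Step 6: δ(r1, □) = (r0, a, L) → [r0]□ababa□cbc
Step 7: δ(r0, □) = (r1, b, L) → [r1]□bababa□cbc
Step 8: δ(r1, □) = (r0, a, L) → [r0]□abababa□cbc
Step 9: δ(r0, □) = (r1, b, L) → [r1]□babababa□cbc
Step 10: δ(r1, □) = (r0, a, L) → [r0]□ababababa□cbc
Step 11: δ(r0, □) = (r1, b, L) → [r1]□bababababa□cbc
Step 12: δ(r1, □) = (r0, a, L) → [r0]□abababababa□cbc
Step 13: δ(r0, □) = (r1, b, L) → [r1]□babababababa□cbc
Step 14: δ(r1, □) = (r0, a, L) → [r0]□ababababababa□cbc
Step 15: δ(r0, □) = (r1, b, L) → [r1]□bababababababa□cbc
Step 16: δ(r1, □) = (r0, a, L) → [r0]□abababababababa□cbc
Step 17: δ(r0, □) = (r1, b, L) → [r1]□babababababababa□cbc
Step 18: δ(r1, □) = (r0, a, L) → [r0]□ababababababababa□cbc
Step 19: δ(r0, □) = (r1, b, L) → [r1]□bababababababababa□cbc

The machine has not reached a halting state after 19 steps.
The machine did not halt within the 19-step bound.

Answer: No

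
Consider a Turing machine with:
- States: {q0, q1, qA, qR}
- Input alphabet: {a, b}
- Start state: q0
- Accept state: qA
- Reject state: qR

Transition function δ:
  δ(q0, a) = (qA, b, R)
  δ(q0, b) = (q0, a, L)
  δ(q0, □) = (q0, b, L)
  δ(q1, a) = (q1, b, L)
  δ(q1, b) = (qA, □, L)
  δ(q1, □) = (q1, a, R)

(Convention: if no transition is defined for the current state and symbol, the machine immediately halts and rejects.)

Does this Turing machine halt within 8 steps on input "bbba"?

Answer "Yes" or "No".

Execution trace:
Initial: [q0]bbba
Step 1: δ(q0, b) = (q0, a, L) → [q0]□abba
Step 2: δ(q0, □) = (q0, b, L) → [q0]□babba
Step 3: δ(q0, □) = (q0, b, L) → [q0]□bbabba
Step 4: δ(q0, □) = (q0, b, L) → [q0]□bbbabba
Step 5: δ(q0, □) = (q0, b, L) → [q0]□bbbbabba
Step 6: δ(q0, □) = (q0, b, L) → [q0]□bbbbbabba
Step 7: δ(q0, □) = (q0, b, L) → [q0]□bbbbbbabba
Step 8: δ(q0, □) = (q0, b, L) → [q0]□bbbbbbbabba

The machine has not reached a halting state after 8 steps.
The machine did not halt within the 8-step bound.

Answer: No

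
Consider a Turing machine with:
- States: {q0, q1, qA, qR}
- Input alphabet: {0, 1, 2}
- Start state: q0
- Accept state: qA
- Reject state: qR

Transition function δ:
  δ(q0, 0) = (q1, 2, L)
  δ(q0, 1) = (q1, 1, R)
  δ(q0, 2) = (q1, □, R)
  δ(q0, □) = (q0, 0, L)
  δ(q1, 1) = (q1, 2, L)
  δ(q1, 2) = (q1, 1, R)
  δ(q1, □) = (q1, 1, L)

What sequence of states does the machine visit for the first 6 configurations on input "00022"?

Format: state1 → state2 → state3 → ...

Execution trace:
Initial: [q0]00022
Step 1: δ(q0, 0) = (q1, 2, L) → [q1]□20022
Step 2: δ(q1, □) = (q1, 1, L) → [q1]□120022
Step 3: δ(q1, □) = (q1, 1, L) → [q1]□1120022
Step 4: δ(q1, □) = (q1, 1, L) → [q1]□11120022
Step 5: δ(q1, □) = (q1, 1, L) → [q1]□111120022

State sequence: q0 → q1 → q1 → q1 → q1 → q1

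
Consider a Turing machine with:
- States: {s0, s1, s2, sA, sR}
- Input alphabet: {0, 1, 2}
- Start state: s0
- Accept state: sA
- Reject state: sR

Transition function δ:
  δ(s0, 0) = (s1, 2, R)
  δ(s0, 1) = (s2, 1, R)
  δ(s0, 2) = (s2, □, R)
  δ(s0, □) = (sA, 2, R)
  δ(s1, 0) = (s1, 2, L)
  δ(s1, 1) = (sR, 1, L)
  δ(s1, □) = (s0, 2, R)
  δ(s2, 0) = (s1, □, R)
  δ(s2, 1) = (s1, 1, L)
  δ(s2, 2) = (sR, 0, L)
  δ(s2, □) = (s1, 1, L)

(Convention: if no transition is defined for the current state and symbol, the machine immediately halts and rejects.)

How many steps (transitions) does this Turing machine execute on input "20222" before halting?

Execution trace:
Initial: [s0]20222
Step 1: δ(s0, 2) = (s2, □, R) → □[s2]0222
Step 2: δ(s2, 0) = (s1, □, R) → □□[s1]222

No transition is defined for δ(s1, 2). By convention the machine halts and rejects.

The machine executed 2 steps before halting.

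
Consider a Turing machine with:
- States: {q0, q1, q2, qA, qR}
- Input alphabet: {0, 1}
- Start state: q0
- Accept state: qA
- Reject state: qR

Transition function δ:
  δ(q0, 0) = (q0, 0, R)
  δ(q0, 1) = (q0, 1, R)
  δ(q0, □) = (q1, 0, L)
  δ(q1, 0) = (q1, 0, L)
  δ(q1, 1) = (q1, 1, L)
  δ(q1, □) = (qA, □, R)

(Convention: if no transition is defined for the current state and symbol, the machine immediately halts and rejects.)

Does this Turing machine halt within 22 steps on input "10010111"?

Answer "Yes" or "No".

Execution trace:
Initial: [q0]10010111
Step 1: δ(q0, 1) = (q0, 1, R) → 1[q0]0010111
Step 2: δ(q0, 0) = (q0, 0, R) → 10[q0]010111
Step 3: δ(q0, 0) = (q0, 0, R) → 100[q0]10111
Step 4: δ(q0, 1) = (q0, 1, R) → 1001[q0]0111
Step 5: δ(q0, 0) = (q0, 0, R) → 10010[q0]111
Step 6: δ(q0, 1) = (q0, 1, R) → 100101[q0]11
Step 7: δ(q0, 1) = (q0, 1, R) → 1001011[q0]1
Step 8: δ(q0, 1) = (q0, 1, R) → 10010111[q0]□
Step 9: δ(q0, □) = (q1, 0, L) → 1001011[q1]10
Step 10: δ(q1, 1) = (q1, 1, L) → 100101[q1]110
Step 11: δ(q1, 1) = (q1, 1, L) → 10010[q1]1110
Step 12: δ(q1, 1) = (q1, 1, L) → 1001[q1]01110
Step 13: δ(q1, 0) = (q1, 0, L) → 100[q1]101110
Step 14: δ(q1, 1) = (q1, 1, L) → 10[q1]0101110
Step 15: δ(q1, 0) = (q1, 0, L) → 1[q1]00101110
Step 16: δ(q1, 0) = (q1, 0, L) → [q1]100101110
Step 17: δ(q1, 1) = (q1, 1, L) → [q1]□100101110
Step 18: δ(q1, □) = (qA, □, R) → □[qA]100101110

The machine reaches the accept state qA and halts.
The machine halted after 18 steps (within the 22-step bound).

Answer: Yes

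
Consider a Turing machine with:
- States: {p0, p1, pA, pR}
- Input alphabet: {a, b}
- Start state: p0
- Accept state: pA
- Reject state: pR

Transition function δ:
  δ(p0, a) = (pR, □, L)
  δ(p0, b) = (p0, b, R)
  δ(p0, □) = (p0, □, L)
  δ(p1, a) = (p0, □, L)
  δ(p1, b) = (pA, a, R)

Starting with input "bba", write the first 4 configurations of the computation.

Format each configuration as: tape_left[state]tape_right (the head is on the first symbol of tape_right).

Transitions applied:
Step 1: δ(p0, b) = (p0, b, R)
Step 2: δ(p0, b) = (p0, b, R)
Step 3: δ(p0, a) = (pR, □, L)

The first 4 configurations are:
[p0]bba ⊢ b[p0]ba ⊢ bb[p0]a ⊢ b[pR]b□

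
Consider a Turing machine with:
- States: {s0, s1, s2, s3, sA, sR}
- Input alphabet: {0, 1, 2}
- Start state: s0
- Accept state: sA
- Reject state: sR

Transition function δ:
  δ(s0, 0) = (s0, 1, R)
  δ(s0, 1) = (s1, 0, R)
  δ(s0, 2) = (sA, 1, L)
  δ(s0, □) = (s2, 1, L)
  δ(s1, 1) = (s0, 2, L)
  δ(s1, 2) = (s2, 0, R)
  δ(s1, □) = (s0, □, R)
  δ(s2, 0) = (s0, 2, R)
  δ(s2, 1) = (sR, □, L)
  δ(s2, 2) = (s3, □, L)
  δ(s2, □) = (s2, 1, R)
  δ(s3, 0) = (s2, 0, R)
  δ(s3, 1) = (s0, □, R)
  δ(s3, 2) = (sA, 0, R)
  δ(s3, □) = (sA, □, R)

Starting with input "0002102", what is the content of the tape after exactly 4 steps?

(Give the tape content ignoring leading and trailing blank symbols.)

Execution trace:
Initial: [s0]0002102
Step 1: δ(s0, 0) = (s0, 1, R) → 1[s0]002102
Step 2: δ(s0, 0) = (s0, 1, R) → 11[s0]02102
Step 3: δ(s0, 0) = (s0, 1, R) → 111[s0]2102
Step 4: δ(s0, 2) = (sA, 1, L) → 11[sA]11102

The machine reaches the accept state sA and halts.

After 4 steps, the tape (ignoring leading/trailing blanks) is: 1111102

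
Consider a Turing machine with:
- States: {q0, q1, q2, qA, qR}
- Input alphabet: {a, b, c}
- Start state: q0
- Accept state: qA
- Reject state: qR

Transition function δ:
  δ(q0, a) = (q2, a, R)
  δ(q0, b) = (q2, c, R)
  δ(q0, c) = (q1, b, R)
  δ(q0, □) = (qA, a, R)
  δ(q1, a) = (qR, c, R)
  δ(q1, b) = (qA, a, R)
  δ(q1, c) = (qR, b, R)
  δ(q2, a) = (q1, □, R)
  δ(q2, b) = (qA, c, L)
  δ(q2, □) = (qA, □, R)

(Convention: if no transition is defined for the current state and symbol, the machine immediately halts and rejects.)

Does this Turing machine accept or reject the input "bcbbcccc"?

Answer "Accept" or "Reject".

Execution trace:
Initial: [q0]bcbbcccc
Step 1: δ(q0, b) = (q2, c, R) → c[q2]cbbcccc

No transition is defined for δ(q2, c). By convention the machine halts and rejects.

Answer: Reject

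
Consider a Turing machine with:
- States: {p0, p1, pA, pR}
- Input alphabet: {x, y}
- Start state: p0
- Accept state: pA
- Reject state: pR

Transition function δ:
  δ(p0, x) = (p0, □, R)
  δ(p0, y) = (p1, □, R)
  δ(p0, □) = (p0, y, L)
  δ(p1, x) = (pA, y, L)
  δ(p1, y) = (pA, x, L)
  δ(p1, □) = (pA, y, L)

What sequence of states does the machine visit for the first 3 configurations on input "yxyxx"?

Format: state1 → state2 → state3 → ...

Execution trace:
Initial: [p0]yxyxx
Step 1: δ(p0, y) = (p1, □, R) → □[p1]xyxx
Step 2: δ(p1, x) = (pA, y, L) → [pA]□yyxx

The machine reaches the accept state pA and halts.

State sequence: p0 → p1 → pA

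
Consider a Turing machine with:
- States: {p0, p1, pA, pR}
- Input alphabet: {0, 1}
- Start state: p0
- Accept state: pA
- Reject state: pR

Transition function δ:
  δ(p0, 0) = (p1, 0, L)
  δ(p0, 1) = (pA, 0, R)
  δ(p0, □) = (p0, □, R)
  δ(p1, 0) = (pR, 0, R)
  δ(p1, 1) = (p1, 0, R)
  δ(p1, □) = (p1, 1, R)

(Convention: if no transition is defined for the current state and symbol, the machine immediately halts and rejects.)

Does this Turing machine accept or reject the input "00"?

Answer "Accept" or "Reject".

Execution trace:
Initial: [p0]00
Step 1: δ(p0, 0) = (p1, 0, L) → [p1]□00
Step 2: δ(p1, □) = (p1, 1, R) → 1[p1]00
Step 3: δ(p1, 0) = (pR, 0, R) → 10[pR]0

The machine reaches the reject state pR and halts.

Answer: Reject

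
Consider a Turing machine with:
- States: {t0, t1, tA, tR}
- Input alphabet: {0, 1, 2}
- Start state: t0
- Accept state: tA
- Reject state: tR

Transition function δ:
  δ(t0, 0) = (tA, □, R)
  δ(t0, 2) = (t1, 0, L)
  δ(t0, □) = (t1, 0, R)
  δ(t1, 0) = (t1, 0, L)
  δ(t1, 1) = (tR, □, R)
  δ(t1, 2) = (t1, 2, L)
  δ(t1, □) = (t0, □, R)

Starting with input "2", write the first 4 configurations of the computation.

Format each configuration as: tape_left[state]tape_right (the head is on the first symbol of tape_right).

Transitions applied:
Step 1: δ(t0, 2) = (t1, 0, L)
Step 2: δ(t1, □) = (t0, □, R)
Step 3: δ(t0, 0) = (tA, □, R)

The first 4 configurations are:
[t0]2 ⊢ [t1]□0 ⊢ □[t0]0 ⊢ □□[tA]□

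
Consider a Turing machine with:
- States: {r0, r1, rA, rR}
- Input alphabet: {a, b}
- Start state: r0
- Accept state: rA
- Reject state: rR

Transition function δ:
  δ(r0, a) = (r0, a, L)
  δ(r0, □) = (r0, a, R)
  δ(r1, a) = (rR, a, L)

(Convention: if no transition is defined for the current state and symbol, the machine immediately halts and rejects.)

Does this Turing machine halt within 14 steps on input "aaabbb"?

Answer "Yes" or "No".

Execution trace:
Initial: [r0]aaabbb
Step 1: δ(r0, a) = (r0, a, L) → [r0]□aaabbb
Step 2: δ(r0, □) = (r0, a, R) → a[r0]aaabbb
Step 3: δ(r0, a) = (r0, a, L) → [r0]aaaabbb
Step 4: δ(r0, a) = (r0, a, L) → [r0]□aaaabbb
Step 5: δ(r0, □) = (r0, a, R) → a[r0]aaaabbb
Step 6: δ(r0, a) = (r0, a, L) → [r0]aaaaabbb
Step 7: δ(r0, a) = (r0, a, L) → [r0]□aaaaabbb
Step 8: δ(r0, □) = (r0, a, R) → a[r0]aaaaabbb
Step 9: δ(r0, a) = (r0, a, L) → [r0]aaaaaabbb
Step 10: δ(r0, a) = (r0, a, L) → [r0]□aaaaaabbb
Step 11: δ(r0, □) = (r0, a, R) → a[r0]aaaaaabbb
Step 12: δ(r0, a) = (r0, a, L) → [r0]aaaaaaabbb
Step 13: δ(r0, a) = (r0, a, L) → [r0]□aaaaaaabbb
Step 14: δ(r0, □) = (r0, a, R) → a[r0]aaaaaaabbb

The machine has not reached a halting state after 14 steps.
The machine did not halt within the 14-step bound.

Answer: No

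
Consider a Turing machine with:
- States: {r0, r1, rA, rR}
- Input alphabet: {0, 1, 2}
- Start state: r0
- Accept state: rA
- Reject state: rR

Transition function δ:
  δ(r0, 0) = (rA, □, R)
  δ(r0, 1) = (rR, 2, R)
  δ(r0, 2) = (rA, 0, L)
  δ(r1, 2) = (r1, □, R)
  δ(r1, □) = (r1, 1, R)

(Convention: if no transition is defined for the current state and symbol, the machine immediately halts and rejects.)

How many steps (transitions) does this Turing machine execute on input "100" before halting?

Execution trace:
Initial: [r0]100
Step 1: δ(r0, 1) = (rR, 2, R) → 2[rR]00

The machine reaches the reject state rR and halts.

The machine executed 1 step before halting.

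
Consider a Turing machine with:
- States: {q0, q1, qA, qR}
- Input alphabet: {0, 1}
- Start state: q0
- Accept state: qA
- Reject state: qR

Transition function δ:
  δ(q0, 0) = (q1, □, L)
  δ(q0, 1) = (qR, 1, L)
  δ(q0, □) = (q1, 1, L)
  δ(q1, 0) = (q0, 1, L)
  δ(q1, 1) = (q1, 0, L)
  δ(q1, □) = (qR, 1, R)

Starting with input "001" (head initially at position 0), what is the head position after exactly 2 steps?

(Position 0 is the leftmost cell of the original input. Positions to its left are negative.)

Execution trace (head position shown):
Step 0: [q0]001  (head at position 0)
Step 1: move left → [q1]□□01  (head at position -1)
Step 2: move right → 1[qR]□01  (head at position 0)

After 2 steps, the head is at position 0.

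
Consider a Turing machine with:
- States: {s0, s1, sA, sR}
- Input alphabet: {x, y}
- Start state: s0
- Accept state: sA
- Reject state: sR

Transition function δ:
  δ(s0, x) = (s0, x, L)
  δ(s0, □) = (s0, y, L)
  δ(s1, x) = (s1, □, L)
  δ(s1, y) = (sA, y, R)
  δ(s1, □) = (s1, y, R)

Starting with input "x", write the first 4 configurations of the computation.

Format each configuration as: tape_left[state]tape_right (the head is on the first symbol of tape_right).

Transitions applied:
Step 1: δ(s0, x) = (s0, x, L)
Step 2: δ(s0, □) = (s0, y, L)
Step 3: δ(s0, □) = (s0, y, L)

The first 4 configurations are:
[s0]x ⊢ [s0]□x ⊢ [s0]□yx ⊢ [s0]□yyx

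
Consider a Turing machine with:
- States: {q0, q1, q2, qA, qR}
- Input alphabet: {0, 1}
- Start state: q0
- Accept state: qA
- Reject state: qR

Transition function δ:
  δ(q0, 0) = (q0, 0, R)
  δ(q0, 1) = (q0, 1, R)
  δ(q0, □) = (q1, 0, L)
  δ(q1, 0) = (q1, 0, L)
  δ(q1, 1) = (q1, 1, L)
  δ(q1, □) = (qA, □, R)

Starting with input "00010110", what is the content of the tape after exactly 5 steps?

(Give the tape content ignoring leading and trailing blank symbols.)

Execution trace:
Initial: [q0]00010110
Step 1: δ(q0, 0) = (q0, 0, R) → 0[q0]0010110
Step 2: δ(q0, 0) = (q0, 0, R) → 00[q0]010110
Step 3: δ(q0, 0) = (q0, 0, R) → 000[q0]10110
Step 4: δ(q0, 1) = (q0, 1, R) → 0001[q0]0110
Step 5: δ(q0, 0) = (q0, 0, R) → 00010[q0]110

After 5 steps, the tape (ignoring leading/trailing blanks) is: 00010110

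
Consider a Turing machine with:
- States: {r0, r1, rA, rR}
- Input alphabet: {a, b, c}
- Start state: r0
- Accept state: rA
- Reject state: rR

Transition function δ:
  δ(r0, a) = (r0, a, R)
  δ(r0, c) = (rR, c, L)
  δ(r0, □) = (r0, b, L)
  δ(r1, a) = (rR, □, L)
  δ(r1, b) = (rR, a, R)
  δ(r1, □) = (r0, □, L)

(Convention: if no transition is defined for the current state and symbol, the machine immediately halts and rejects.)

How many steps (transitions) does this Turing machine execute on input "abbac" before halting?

Execution trace:
Initial: [r0]abbac
Step 1: δ(r0, a) = (r0, a, R) → a[r0]bbac

No transition is defined for δ(r0, b). By convention the machine halts and rejects.

The machine executed 1 step before halting.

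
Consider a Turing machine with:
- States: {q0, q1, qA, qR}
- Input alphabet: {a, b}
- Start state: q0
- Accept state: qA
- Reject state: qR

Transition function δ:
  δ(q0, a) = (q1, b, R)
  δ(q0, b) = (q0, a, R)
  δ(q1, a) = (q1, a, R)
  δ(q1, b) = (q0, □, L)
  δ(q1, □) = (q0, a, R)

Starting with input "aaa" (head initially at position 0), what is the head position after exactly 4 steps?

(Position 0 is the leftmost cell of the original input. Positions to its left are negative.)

Execution trace (head position shown):
Step 0: [q0]aaa  (head at position 0)
Step 1: move right → b[q1]aa  (head at position 1)
Step 2: move right → ba[q1]a  (head at position 2)
Step 3: move right → baa[q1]□  (head at position 3)
Step 4: move right → baaa[q0]□  (head at position 4)

After 4 steps, the head is at position 4.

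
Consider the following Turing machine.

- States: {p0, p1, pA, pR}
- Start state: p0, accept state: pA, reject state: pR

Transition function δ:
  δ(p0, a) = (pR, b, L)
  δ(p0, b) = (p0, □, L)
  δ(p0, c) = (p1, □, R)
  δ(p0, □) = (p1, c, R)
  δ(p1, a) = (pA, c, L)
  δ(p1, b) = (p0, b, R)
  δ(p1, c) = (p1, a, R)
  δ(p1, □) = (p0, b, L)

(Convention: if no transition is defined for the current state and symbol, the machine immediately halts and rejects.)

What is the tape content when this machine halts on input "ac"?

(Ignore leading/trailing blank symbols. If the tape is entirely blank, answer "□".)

Execution trace:
Initial: [p0]ac
Step 1: δ(p0, a) = (pR, b, L) → [pR]□bc

The machine reaches the reject state pR and halts.

Final tape (ignoring leading/trailing blanks): bc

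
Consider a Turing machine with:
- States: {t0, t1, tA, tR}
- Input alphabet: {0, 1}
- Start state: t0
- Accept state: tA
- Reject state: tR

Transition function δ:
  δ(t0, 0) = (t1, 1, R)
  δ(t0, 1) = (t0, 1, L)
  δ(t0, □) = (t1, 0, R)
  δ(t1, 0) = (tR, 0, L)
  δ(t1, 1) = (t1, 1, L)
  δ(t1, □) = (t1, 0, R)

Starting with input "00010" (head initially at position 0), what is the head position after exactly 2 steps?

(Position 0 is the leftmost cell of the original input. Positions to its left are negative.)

Execution trace (head position shown):
Step 0: [t0]00010  (head at position 0)
Step 1: move right → 1[t1]0010  (head at position 1)
Step 2: move left → [tR]10010  (head at position 0)

After 2 steps, the head is at position 0.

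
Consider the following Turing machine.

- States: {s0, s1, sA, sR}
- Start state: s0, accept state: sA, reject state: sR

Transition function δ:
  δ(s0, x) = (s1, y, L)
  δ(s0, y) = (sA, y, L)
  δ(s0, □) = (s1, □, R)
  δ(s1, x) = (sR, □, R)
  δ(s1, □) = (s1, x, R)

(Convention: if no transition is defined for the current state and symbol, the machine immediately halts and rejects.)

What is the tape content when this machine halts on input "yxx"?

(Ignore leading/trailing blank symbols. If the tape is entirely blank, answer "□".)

Execution trace:
Initial: [s0]yxx
Step 1: δ(s0, y) = (sA, y, L) → [sA]□yxx

The machine reaches the accept state sA and halts.

Final tape (ignoring leading/trailing blanks): yxx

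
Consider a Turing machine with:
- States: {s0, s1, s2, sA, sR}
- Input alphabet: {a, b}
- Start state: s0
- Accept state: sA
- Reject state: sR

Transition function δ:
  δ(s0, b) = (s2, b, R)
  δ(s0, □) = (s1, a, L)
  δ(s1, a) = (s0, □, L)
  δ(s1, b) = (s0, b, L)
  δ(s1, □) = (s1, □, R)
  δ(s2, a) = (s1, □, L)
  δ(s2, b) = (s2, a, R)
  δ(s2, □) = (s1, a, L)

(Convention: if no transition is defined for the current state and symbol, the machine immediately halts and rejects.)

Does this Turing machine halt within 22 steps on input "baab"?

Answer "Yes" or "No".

Execution trace:
Initial: [s0]baab
Step 1: δ(s0, b) = (s2, b, R) → b[s2]aab
Step 2: δ(s2, a) = (s1, □, L) → [s1]b□ab
Step 3: δ(s1, b) = (s0, b, L) → [s0]□b□ab
Step 4: δ(s0, □) = (s1, a, L) → [s1]□ab□ab
Step 5: δ(s1, □) = (s1, □, R) → □[s1]ab□ab
Step 6: δ(s1, a) = (s0, □, L) → [s0]□□b□ab
Step 7: δ(s0, □) = (s1, a, L) → [s1]□a□b□ab
Step 8: δ(s1, □) = (s1, □, R) → □[s1]a□b□ab
Step 9: δ(s1, a) = (s0, □, L) → [s0]□□□b□ab
Step 10: δ(s0, □) = (s1, a, L) → [s1]□a□□b□ab
Step 11: δ(s1, □) = (s1, □, R) → □[s1]a□□b□ab
Step 12: δ(s1, a) = (s0, □, L) → [s0]□□□□b□ab
Step 13: δ(s0, □) = (s1, a, L) → [s1]□a□□□b□ab
Step 14: δ(s1, □) = (s1, □, R) → □[s1]a□□□b□ab
Step 15: δ(s1, a) = (s0, □, L) → [s0]□□□□□b□ab
Step 16: δ(s0, □) = (s1, a, L) → [s1]□a□□□□b□ab
Step 17: δ(s1, □) = (s1, □, R) → □[s1]a□□□□b□ab
Step 18: δ(s1, a) = (s0, □, L) → [s0]□□□□□□b□ab
Step 19: δ(s0, □) = (s1, a, L) → [s1]□a□□□□□b□ab
Step 20: δ(s1, □) = (s1, □, R) → □[s1]a□□□□□b□ab
Step 21: δ(s1, a) = (s0, □, L) → [s0]□□□□□□□b□ab
Step 22: δ(s0, □) = (s1, a, L) → [s1]□a□□□□□□b□ab

The machine has not reached a halting state after 22 steps.
The machine did not halt within the 22-step bound.

Answer: No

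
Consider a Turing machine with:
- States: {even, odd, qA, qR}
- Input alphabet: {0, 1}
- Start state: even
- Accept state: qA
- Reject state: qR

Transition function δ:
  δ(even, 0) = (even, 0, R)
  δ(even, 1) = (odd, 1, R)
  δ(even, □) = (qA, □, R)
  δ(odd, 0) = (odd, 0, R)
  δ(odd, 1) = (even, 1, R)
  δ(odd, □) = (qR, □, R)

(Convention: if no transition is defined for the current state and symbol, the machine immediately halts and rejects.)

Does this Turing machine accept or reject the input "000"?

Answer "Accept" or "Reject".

Execution trace:
Initial: [even]000
Step 1: δ(even, 0) = (even, 0, R) → 0[even]00
Step 2: δ(even, 0) = (even, 0, R) → 00[even]0
Step 3: δ(even, 0) = (even, 0, R) → 000[even]□
Step 4: δ(even, □) = (qA, □, R) → 000□[qA]□

The machine reaches the accept state qA and halts.

Answer: Accept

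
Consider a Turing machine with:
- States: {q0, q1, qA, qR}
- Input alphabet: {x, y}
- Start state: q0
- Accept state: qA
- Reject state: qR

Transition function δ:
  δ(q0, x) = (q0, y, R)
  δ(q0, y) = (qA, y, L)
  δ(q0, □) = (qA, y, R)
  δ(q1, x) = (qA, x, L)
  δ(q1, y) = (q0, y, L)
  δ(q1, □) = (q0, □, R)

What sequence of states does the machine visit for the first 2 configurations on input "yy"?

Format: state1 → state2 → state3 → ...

Execution trace:
Initial: [q0]yy
Step 1: δ(q0, y) = (qA, y, L) → [qA]□yy

The machine reaches the accept state qA and halts.

State sequence: q0 → qA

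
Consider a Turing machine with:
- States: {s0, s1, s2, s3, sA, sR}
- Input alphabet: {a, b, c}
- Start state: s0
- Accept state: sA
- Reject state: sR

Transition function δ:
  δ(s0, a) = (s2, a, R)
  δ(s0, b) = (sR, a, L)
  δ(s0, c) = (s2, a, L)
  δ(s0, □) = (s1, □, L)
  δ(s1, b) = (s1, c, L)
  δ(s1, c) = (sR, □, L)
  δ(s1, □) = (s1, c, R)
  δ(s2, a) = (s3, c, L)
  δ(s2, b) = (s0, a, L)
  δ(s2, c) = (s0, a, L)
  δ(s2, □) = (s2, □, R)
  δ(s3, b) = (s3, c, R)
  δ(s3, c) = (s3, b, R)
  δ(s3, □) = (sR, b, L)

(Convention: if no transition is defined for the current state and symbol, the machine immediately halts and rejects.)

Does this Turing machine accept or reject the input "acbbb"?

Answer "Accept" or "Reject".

Execution trace:
Initial: [s0]acbbb
Step 1: δ(s0, a) = (s2, a, R) → a[s2]cbbb
Step 2: δ(s2, c) = (s0, a, L) → [s0]aabbb
Step 3: δ(s0, a) = (s2, a, R) → a[s2]abbb
Step 4: δ(s2, a) = (s3, c, L) → [s3]acbbb

No transition is defined for δ(s3, a). By convention the machine halts and rejects.

Answer: Reject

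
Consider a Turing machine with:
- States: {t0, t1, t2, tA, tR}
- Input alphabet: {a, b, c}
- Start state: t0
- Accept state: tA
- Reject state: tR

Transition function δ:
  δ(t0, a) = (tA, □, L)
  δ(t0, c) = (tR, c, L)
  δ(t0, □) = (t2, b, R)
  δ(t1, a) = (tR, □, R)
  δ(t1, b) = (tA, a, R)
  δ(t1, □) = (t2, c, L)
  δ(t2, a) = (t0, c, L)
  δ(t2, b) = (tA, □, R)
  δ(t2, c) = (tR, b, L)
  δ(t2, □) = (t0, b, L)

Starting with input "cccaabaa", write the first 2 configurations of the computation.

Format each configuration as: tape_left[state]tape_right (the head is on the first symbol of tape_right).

Transitions applied:
Step 1: δ(t0, c) = (tR, c, L)

The first 2 configurations are:
[t0]cccaabaa ⊢ [tR]□cccaabaa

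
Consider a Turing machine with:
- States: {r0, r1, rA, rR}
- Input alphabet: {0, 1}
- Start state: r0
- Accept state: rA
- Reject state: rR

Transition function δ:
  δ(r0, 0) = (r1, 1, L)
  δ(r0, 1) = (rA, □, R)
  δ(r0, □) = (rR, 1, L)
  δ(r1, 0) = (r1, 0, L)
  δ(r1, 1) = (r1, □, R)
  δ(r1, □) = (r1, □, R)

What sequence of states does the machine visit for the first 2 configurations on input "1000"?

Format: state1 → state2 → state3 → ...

Execution trace:
Initial: [r0]1000
Step 1: δ(r0, 1) = (rA, □, R) → □[rA]000

The machine reaches the accept state rA and halts.

State sequence: r0 → rA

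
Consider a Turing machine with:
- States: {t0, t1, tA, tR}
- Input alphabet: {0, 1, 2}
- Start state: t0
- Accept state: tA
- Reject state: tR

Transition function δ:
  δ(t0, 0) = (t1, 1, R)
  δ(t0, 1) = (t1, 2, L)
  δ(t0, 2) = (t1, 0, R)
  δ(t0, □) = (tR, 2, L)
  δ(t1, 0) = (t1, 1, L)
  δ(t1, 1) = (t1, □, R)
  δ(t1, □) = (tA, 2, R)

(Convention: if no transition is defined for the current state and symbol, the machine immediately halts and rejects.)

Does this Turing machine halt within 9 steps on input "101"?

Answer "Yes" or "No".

Execution trace:
Initial: [t0]101
Step 1: δ(t0, 1) = (t1, 2, L) → [t1]□201
Step 2: δ(t1, □) = (tA, 2, R) → 2[tA]201

The machine reaches the accept state tA and halts.
The machine halted after 2 steps (within the 9-step bound).

Answer: Yes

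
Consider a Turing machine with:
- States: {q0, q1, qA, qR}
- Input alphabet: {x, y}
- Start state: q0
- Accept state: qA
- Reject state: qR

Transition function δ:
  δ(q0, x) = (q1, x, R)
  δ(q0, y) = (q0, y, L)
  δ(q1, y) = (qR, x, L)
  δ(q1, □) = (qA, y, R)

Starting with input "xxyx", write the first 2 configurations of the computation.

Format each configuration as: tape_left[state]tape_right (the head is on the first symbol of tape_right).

Transitions applied:
Step 1: δ(q0, x) = (q1, x, R)

The first 2 configurations are:
[q0]xxyx ⊢ x[q1]xyx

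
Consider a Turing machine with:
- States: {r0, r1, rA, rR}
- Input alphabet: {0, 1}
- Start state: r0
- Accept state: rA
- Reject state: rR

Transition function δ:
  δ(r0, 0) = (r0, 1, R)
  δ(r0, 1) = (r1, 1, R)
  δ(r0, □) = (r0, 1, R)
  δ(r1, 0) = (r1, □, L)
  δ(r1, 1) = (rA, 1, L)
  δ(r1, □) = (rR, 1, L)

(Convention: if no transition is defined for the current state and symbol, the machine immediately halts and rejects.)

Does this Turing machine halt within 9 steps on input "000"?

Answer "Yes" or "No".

Execution trace:
Initial: [r0]000
Step 1: δ(r0, 0) = (r0, 1, R) → 1[r0]00
Step 2: δ(r0, 0) = (r0, 1, R) → 11[r0]0
Step 3: δ(r0, 0) = (r0, 1, R) → 111[r0]□
Step 4: δ(r0, □) = (r0, 1, R) → 1111[r0]□
Step 5: δ(r0, □) = (r0, 1, R) → 11111[r0]□
Step 6: δ(r0, □) = (r0, 1, R) → 111111[r0]□
Step 7: δ(r0, □) = (r0, 1, R) → 1111111[r0]□
Step 8: δ(r0, □) = (r0, 1, R) → 11111111[r0]□
Step 9: δ(r0, □) = (r0, 1, R) → 111111111[r0]□

The machine has not reached a halting state after 9 steps.
The machine did not halt within the 9-step bound.

Answer: No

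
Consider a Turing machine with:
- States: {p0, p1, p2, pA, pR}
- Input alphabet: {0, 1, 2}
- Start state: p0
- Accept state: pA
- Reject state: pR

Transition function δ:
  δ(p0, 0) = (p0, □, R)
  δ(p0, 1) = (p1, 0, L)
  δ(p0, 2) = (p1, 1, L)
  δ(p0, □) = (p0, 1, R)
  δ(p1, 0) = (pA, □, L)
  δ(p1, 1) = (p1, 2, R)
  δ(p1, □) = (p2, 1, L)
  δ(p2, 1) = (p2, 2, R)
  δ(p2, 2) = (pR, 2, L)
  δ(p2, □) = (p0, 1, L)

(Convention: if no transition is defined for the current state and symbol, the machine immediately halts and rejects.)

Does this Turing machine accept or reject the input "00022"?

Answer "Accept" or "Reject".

Execution trace:
Initial: [p0]00022
Step 1: δ(p0, 0) = (p0, □, R) → □[p0]0022
Step 2: δ(p0, 0) = (p0, □, R) → □□[p0]022
Step 3: δ(p0, 0) = (p0, □, R) → □□□[p0]22
Step 4: δ(p0, 2) = (p1, 1, L) → □□[p1]□12
Step 5: δ(p1, □) = (p2, 1, L) → □[p2]□112
Step 6: δ(p2, □) = (p0, 1, L) → [p0]□1112
Step 7: δ(p0, □) = (p0, 1, R) → 1[p0]1112
Step 8: δ(p0, 1) = (p1, 0, L) → [p1]10112
Step 9: δ(p1, 1) = (p1, 2, R) → 2[p1]0112
Step 10: δ(p1, 0) = (pA, □, L) → [pA]2□112

The machine reaches the accept state pA and halts.

Answer: Accept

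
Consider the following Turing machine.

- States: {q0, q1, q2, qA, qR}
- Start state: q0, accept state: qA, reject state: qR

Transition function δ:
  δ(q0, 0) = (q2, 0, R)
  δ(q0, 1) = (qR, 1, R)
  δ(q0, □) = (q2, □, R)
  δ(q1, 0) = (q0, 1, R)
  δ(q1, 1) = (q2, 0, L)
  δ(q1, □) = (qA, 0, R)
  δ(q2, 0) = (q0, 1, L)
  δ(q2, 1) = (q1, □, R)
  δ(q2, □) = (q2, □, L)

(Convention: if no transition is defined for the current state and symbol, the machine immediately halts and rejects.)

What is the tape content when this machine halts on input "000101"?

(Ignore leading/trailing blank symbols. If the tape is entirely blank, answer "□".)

Execution trace:
Initial: [q0]000101
Step 1: δ(q0, 0) = (q2, 0, R) → 0[q2]00101
Step 2: δ(q2, 0) = (q0, 1, L) → [q0]010101
Step 3: δ(q0, 0) = (q2, 0, R) → 0[q2]10101
Step 4: δ(q2, 1) = (q1, □, R) → 0□[q1]0101
Step 5: δ(q1, 0) = (q0, 1, R) → 0□1[q0]101
Step 6: δ(q0, 1) = (qR, 1, R) → 0□11[qR]01

The machine reaches the reject state qR and halts.

Final tape (ignoring leading/trailing blanks): 0□1101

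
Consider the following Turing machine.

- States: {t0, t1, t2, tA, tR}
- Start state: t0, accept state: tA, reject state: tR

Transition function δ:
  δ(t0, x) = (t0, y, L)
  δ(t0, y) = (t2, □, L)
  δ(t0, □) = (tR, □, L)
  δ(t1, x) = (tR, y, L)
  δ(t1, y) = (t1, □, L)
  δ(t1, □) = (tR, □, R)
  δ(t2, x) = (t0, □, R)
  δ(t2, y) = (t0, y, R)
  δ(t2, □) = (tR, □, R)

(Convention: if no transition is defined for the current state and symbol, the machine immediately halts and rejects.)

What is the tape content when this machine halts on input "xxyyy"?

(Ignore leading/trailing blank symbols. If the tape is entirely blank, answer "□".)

Execution trace:
Initial: [t0]xxyyy
Step 1: δ(t0, x) = (t0, y, L) → [t0]□yxyyy
Step 2: δ(t0, □) = (tR, □, L) → [tR]□□yxyyy

The machine reaches the reject state tR and halts.

Final tape (ignoring leading/trailing blanks): yxyyy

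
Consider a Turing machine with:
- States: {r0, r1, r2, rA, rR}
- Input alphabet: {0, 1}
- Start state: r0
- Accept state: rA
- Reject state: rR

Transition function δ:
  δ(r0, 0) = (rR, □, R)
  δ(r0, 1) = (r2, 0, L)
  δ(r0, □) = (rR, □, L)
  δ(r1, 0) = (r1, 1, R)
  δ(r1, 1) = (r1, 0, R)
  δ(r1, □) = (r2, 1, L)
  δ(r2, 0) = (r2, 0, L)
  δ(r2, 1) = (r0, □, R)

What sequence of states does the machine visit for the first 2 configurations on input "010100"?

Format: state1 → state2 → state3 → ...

Execution trace:
Initial: [r0]010100
Step 1: δ(r0, 0) = (rR, □, R) → □[rR]10100

The machine reaches the reject state rR and halts.

State sequence: r0 → rR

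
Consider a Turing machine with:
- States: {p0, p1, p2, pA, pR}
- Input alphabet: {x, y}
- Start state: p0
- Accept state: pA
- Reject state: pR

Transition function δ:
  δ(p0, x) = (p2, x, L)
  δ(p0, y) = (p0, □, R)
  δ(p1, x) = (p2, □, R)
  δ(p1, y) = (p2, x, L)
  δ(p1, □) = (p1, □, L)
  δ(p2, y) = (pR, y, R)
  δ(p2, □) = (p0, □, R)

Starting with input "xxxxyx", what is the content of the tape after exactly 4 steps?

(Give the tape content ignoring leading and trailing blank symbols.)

Execution trace:
Initial: [p0]xxxxyx
Step 1: δ(p0, x) = (p2, x, L) → [p2]□xxxxyx
Step 2: δ(p2, □) = (p0, □, R) → □[p0]xxxxyx
Step 3: δ(p0, x) = (p2, x, L) → [p2]□xxxxyx
Step 4: δ(p2, □) = (p0, □, R) → □[p0]xxxxyx

After 4 steps, the tape (ignoring leading/trailing blanks) is: xxxxyx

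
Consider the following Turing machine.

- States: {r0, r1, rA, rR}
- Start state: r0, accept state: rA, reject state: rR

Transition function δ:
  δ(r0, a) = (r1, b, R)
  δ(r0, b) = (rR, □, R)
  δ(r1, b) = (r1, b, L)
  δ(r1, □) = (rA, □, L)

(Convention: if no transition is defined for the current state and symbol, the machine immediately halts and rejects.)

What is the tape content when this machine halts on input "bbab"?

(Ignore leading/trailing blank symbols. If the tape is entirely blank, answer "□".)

Execution trace:
Initial: [r0]bbab
Step 1: δ(r0, b) = (rR, □, R) → □[rR]bab

The machine reaches the reject state rR and halts.

Final tape (ignoring leading/trailing blanks): bab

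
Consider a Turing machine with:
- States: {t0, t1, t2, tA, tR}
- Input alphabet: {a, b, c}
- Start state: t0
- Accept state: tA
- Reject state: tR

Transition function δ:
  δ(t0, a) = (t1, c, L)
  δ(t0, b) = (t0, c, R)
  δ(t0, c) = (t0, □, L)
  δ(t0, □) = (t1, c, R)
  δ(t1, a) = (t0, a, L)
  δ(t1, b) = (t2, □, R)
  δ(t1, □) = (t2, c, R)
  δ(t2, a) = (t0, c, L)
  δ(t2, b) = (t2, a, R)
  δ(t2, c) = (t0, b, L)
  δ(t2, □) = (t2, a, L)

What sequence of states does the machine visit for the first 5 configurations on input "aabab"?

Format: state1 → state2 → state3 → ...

Execution trace:
Initial: [t0]aabab
Step 1: δ(t0, a) = (t1, c, L) → [t1]□cabab
Step 2: δ(t1, □) = (t2, c, R) → c[t2]cabab
Step 3: δ(t2, c) = (t0, b, L) → [t0]cbabab
Step 4: δ(t0, c) = (t0, □, L) → [t0]□□babab

State sequence: t0 → t1 → t2 → t0 → t0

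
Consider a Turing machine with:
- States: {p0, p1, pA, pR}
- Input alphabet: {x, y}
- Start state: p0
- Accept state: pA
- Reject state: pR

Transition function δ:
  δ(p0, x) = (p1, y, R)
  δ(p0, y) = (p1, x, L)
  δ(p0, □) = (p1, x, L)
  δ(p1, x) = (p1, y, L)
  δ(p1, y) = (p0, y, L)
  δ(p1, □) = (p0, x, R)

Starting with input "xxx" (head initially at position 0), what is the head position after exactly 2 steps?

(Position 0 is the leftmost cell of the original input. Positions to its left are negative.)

Execution trace (head position shown):
Step 0: [p0]xxx  (head at position 0)
Step 1: move right → y[p1]xx  (head at position 1)
Step 2: move left → [p1]yyx  (head at position 0)

After 2 steps, the head is at position 0.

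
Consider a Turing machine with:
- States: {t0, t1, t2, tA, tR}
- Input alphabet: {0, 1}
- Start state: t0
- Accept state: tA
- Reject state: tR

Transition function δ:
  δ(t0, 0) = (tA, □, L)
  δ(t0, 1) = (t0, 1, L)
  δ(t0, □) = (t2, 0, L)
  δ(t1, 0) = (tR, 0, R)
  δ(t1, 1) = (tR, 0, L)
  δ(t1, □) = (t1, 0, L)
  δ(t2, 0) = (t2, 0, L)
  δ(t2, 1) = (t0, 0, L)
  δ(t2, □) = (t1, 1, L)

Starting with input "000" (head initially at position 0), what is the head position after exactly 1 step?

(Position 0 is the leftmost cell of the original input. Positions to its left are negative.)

Execution trace (head position shown):
Step 0: [t0]000  (head at position 0)
Step 1: move left → [tA]□□00  (head at position -1)

After 1 step, the head is at position -1.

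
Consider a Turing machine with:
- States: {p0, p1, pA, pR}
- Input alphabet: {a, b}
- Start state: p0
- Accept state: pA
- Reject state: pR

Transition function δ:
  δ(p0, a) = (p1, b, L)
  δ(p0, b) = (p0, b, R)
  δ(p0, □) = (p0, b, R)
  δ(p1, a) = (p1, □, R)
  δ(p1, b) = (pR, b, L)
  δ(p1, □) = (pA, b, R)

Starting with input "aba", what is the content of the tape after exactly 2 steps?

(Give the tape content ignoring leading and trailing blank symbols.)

Execution trace:
Initial: [p0]aba
Step 1: δ(p0, a) = (p1, b, L) → [p1]□bba
Step 2: δ(p1, □) = (pA, b, R) → b[pA]bba

The machine reaches the accept state pA and halts.

After 2 steps, the tape (ignoring leading/trailing blanks) is: bbba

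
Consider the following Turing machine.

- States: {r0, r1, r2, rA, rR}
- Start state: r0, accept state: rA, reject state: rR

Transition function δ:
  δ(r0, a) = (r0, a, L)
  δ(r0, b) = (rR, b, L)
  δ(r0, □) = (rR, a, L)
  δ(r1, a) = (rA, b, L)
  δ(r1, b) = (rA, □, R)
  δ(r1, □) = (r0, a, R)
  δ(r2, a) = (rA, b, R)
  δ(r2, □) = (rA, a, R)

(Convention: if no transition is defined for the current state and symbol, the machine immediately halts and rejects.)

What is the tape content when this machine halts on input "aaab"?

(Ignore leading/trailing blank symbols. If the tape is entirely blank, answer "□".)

Execution trace:
Initial: [r0]aaab
Step 1: δ(r0, a) = (r0, a, L) → [r0]□aaab
Step 2: δ(r0, □) = (rR, a, L) → [rR]□aaaab

The machine reaches the reject state rR and halts.

Final tape (ignoring leading/trailing blanks): aaaab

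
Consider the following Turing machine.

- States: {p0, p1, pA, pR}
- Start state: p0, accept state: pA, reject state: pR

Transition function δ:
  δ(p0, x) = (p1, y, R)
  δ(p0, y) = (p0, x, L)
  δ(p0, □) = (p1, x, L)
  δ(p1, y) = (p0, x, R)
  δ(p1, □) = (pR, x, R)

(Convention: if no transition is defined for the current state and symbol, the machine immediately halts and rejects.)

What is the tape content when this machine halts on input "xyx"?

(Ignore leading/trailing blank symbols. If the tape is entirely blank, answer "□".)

Execution trace:
Initial: [p0]xyx
Step 1: δ(p0, x) = (p1, y, R) → y[p1]yx
Step 2: δ(p1, y) = (p0, x, R) → yx[p0]x
Step 3: δ(p0, x) = (p1, y, R) → yxy[p1]□
Step 4: δ(p1, □) = (pR, x, R) → yxyx[pR]□

The machine reaches the reject state pR and halts.

Final tape (ignoring leading/trailing blanks): yxyx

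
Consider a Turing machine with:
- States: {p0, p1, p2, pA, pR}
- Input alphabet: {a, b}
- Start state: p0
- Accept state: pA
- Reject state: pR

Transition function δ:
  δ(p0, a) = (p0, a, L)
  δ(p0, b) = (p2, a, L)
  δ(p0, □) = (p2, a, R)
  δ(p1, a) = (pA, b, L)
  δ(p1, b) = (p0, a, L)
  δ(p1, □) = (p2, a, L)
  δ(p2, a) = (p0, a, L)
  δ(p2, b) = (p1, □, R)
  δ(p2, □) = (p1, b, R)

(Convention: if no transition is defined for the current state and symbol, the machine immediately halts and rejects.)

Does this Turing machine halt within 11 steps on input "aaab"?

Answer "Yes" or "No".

Execution trace:
Initial: [p0]aaab
Step 1: δ(p0, a) = (p0, a, L) → [p0]□aaab
Step 2: δ(p0, □) = (p2, a, R) → a[p2]aaab
Step 3: δ(p2, a) = (p0, a, L) → [p0]aaaab
Step 4: δ(p0, a) = (p0, a, L) → [p0]□aaaab
Step 5: δ(p0, □) = (p2, a, R) → a[p2]aaaab
Step 6: δ(p2, a) = (p0, a, L) → [p0]aaaaab
Step 7: δ(p0, a) = (p0, a, L) → [p0]□aaaaab
Step 8: δ(p0, □) = (p2, a, R) → a[p2]aaaaab
Step 9: δ(p2, a) = (p0, a, L) → [p0]aaaaaab
Step 10: δ(p0, a) = (p0, a, L) → [p0]□aaaaaab
Step 11: δ(p0, □) = (p2, a, R) → a[p2]aaaaaab

The machine has not reached a halting state after 11 steps.
The machine did not halt within the 11-step bound.

Answer: No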